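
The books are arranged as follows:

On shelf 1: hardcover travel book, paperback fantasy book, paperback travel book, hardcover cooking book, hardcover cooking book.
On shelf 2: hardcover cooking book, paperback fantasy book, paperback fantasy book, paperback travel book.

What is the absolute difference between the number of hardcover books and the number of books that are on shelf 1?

hardcover books: 4. books on shelf 1: 5.
|4 − 5| = 5 − 4 = 1.

1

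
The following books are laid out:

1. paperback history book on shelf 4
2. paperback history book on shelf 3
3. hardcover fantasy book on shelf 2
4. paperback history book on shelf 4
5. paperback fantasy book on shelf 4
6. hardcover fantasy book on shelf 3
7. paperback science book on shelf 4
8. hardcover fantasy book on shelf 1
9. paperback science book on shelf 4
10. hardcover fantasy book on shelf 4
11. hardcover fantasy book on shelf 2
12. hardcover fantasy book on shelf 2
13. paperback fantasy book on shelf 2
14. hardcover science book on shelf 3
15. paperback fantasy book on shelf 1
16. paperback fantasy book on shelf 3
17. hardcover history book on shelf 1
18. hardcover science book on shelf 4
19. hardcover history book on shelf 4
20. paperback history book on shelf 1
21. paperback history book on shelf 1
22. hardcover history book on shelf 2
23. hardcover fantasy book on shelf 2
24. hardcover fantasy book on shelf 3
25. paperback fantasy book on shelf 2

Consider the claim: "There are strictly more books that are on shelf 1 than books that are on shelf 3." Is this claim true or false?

False

There are 5 books on shelf 1.
There are 5 books on shelf 3.
The claim requires 5 > 5, which does not hold.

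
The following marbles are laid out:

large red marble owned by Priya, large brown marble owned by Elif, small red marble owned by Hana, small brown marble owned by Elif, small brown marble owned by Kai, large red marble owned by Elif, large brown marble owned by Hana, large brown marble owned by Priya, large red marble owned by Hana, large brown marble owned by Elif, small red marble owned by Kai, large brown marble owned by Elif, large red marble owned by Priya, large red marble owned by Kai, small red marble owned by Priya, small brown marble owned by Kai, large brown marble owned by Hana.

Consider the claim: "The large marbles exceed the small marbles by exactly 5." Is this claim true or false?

True

There are 11 large marbles.
There are 6 small marbles.
The claim requires 11 − 6 (= 5) to equal 5, which holds.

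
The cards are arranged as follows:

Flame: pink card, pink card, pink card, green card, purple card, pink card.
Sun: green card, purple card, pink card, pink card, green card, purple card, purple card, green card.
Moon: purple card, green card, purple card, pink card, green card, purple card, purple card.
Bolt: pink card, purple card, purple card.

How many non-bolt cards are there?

Total cards: 24; with the excluded value: 3; remaining 24 − 3 = 21.

21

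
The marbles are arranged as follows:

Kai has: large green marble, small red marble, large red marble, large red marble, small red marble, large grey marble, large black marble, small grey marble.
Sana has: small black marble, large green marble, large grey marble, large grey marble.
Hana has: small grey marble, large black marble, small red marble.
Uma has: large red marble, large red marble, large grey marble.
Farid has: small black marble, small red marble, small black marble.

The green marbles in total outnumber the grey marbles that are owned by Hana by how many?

green marbles: 2.
grey marbles owned by Hana: 1.
2 − 1 = 1.

1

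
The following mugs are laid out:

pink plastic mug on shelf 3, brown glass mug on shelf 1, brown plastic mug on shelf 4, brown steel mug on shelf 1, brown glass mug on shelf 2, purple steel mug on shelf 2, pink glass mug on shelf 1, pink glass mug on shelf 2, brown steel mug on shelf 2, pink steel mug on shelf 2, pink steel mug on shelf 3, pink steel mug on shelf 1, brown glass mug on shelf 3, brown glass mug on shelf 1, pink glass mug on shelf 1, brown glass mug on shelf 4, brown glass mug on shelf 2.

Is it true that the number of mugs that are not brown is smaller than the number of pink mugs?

|mugs that are not brown| = 8.
|pink mugs| = 7.
The claim requires 8 < 7, which does not hold.

False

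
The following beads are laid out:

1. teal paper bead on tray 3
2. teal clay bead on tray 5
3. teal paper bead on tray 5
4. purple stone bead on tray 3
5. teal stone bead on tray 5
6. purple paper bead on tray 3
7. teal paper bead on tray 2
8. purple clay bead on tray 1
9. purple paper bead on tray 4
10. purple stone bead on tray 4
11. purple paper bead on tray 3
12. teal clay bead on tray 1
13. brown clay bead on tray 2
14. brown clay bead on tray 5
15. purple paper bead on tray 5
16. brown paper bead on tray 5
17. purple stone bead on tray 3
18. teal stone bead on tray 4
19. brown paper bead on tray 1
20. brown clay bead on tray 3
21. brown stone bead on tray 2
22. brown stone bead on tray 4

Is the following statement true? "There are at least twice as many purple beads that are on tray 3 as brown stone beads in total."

True

There are 4 purple beads on tray 3.
There are 2 brown stone beads.
The claim requires 4 ≥ 2 × 2 = 4, which holds.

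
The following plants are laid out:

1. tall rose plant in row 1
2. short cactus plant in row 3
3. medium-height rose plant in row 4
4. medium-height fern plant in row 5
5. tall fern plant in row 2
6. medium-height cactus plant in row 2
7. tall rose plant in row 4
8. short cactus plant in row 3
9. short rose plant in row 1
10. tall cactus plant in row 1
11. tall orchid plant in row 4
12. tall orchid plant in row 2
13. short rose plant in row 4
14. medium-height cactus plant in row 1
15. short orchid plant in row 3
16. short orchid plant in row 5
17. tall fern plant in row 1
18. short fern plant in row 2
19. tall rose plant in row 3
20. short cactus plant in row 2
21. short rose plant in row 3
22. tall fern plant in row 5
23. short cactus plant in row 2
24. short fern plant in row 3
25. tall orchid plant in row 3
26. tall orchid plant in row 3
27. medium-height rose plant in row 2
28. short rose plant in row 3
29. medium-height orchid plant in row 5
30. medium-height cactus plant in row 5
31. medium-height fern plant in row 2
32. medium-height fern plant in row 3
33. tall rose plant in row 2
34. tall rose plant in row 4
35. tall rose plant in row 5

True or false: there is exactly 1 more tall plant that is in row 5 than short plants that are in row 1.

True

There are 2 tall plants in row 5.
There is 1 short plant in row 1.
The claim requires 2 − 1 (= 1) to equal 1, which holds.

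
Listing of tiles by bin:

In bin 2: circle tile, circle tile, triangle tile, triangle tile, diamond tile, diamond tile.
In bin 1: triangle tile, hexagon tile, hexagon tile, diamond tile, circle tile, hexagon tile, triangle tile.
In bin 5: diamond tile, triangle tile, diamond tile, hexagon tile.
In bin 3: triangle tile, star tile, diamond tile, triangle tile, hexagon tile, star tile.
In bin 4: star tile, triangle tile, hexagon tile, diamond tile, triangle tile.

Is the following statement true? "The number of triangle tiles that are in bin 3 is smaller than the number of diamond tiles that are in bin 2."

False

|triangle tiles in bin 3| = 2.
|diamond tiles in bin 2| = 2.
The claim requires 2 < 2, which does not hold.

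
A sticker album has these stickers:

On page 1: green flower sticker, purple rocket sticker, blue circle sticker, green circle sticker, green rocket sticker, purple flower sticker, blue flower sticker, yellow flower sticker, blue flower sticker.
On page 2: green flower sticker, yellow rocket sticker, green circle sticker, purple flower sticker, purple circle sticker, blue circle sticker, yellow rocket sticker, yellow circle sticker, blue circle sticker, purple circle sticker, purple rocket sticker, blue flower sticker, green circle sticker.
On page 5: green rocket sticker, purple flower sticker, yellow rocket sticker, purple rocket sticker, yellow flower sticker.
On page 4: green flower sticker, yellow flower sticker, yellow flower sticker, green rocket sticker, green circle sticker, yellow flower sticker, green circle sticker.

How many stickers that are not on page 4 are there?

Total stickers: 34; with the excluded value: 7; remaining 34 − 7 = 27.

27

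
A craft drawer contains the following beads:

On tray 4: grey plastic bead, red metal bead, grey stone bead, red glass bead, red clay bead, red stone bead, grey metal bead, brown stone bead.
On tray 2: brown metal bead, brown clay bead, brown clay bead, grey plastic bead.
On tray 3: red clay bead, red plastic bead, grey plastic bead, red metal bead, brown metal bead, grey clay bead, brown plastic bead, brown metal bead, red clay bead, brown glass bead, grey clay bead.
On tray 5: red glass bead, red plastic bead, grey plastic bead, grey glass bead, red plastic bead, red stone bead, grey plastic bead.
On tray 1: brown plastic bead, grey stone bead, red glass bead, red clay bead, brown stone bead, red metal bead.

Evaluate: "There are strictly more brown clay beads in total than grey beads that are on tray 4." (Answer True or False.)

False

|brown clay beads| = 2.
|grey beads on tray 4| = 3.
The claim requires 2 > 3, which does not hold.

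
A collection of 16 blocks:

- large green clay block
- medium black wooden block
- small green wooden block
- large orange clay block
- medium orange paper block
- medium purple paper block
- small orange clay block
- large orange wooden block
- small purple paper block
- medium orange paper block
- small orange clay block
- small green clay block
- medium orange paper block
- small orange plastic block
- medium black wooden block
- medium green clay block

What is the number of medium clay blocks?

1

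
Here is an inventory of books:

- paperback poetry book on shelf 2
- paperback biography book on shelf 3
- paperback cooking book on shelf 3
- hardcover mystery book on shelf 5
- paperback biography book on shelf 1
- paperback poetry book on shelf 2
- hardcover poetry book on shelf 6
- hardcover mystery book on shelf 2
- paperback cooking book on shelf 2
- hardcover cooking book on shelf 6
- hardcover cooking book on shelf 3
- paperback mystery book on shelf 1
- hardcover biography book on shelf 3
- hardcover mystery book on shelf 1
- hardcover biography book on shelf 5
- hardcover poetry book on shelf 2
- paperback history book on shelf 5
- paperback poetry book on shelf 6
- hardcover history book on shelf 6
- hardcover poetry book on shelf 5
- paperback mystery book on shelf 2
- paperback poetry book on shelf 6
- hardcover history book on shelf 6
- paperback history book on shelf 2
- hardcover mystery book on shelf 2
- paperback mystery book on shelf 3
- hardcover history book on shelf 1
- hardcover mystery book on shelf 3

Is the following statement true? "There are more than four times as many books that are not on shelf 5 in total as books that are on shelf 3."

There are 24 books that are not on shelf 5.
There are 6 books on shelf 3.
The claim requires 24 > 4 × 6 = 24, which does not hold.

False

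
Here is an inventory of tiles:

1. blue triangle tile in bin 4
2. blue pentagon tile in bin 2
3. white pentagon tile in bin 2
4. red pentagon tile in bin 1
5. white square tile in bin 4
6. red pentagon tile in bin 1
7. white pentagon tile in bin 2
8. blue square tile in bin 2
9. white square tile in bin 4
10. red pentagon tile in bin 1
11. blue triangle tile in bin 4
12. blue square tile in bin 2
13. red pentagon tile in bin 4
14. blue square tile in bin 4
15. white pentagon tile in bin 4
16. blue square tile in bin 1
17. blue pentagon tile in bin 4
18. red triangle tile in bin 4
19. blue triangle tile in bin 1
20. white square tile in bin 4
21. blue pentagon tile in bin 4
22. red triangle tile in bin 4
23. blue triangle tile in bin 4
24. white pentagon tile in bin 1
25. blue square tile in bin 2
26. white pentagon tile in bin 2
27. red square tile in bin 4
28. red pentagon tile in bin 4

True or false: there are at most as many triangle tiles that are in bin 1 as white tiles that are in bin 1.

|triangle tiles in bin 1| = 1.
|white tiles in bin 1| = 1.
The claim requires 1 ≤ 1, which holds.

True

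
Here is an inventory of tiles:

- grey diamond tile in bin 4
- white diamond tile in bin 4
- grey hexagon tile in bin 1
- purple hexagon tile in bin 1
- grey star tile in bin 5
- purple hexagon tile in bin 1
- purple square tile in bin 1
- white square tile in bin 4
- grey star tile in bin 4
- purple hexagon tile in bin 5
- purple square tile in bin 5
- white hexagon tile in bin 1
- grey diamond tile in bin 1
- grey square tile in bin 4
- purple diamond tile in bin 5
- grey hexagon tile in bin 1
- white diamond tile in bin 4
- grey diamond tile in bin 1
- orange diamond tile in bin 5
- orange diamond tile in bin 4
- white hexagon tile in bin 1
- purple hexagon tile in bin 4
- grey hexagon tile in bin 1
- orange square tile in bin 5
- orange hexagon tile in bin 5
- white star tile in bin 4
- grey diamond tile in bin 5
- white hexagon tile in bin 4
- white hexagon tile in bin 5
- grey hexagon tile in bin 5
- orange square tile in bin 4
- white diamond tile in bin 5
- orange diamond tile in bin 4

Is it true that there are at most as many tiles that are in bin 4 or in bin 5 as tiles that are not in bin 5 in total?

|tiles in bin 4 or in bin 5| = 23.
|tiles that are not in bin 5| = 22.
The claim requires 23 ≤ 22, which does not hold.

False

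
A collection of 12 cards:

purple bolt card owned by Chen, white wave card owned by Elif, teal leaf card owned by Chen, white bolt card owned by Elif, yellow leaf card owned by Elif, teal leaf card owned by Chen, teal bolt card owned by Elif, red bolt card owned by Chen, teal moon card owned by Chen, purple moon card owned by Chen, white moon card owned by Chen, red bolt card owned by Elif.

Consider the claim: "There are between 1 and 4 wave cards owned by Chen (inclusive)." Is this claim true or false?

False

Count of wave cards owned by Chen: 0.
The claim requires 1 ≤ 0 ≤ 4, which does not hold.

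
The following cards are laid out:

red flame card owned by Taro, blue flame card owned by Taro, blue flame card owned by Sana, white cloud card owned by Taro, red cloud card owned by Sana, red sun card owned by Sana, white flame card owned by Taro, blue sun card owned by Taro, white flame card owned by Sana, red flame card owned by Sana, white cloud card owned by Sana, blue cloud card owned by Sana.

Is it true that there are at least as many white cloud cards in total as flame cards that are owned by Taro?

False

white cloud cards: 2.
flame cards owned by Taro: 3.
The claim requires 2 ≥ 3, which does not hold.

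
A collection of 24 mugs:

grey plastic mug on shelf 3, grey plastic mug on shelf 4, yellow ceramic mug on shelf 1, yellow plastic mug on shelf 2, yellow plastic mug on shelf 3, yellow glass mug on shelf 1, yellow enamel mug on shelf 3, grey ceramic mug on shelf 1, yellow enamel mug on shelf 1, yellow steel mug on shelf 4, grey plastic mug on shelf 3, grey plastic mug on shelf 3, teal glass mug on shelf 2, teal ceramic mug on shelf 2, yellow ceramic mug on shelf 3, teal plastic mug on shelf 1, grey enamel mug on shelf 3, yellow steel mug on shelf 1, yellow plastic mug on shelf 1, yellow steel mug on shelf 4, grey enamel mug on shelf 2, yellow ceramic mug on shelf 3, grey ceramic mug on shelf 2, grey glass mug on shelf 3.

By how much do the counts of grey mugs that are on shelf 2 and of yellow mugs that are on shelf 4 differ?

grey mugs on shelf 2: 2. yellow mugs on shelf 4: 2.
|2 − 2| = 2 − 2 = 0.

0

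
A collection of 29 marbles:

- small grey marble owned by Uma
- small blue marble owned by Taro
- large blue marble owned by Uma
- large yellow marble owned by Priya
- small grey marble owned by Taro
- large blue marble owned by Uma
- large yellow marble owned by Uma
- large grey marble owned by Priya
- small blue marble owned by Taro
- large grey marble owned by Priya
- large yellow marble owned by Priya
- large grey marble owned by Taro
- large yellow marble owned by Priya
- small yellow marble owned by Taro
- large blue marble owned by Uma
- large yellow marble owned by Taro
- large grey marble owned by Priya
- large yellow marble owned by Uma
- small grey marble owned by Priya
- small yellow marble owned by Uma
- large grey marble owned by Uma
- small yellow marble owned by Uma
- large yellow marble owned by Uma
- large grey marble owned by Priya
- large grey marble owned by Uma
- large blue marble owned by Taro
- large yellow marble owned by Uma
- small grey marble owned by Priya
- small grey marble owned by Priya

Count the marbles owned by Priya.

10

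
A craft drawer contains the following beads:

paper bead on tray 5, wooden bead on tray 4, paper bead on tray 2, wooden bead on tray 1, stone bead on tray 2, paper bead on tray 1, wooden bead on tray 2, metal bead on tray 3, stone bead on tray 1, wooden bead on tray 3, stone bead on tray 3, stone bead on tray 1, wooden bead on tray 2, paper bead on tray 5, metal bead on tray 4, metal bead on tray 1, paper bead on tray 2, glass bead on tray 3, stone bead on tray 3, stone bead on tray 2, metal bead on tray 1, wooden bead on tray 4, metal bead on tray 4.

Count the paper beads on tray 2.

2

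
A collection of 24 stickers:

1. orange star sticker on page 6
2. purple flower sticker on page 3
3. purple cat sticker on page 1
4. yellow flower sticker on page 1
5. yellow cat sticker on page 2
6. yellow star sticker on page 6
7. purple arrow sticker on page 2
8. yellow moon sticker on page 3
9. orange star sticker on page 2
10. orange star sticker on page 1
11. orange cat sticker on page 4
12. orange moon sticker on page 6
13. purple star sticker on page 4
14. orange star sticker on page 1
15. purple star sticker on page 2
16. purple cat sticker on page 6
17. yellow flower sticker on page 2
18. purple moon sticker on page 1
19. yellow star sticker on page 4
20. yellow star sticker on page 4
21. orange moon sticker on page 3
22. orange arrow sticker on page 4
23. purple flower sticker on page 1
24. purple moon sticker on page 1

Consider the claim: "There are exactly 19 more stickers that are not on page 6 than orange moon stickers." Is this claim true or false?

False

There are 20 stickers that are not on page 6.
There are 2 orange moon stickers.
The claim requires 20 − 2 (= 18) to equal 19, which does not hold.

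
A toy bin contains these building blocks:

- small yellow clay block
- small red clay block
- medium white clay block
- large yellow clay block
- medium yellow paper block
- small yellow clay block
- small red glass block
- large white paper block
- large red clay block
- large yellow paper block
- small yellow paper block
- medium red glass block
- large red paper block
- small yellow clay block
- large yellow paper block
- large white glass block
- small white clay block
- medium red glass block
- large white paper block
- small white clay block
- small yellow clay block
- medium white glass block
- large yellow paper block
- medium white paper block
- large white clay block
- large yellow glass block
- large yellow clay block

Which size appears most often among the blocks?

Counts by size: large 12, small 9, medium 6.
The maximum is 12, held uniquely by large.

large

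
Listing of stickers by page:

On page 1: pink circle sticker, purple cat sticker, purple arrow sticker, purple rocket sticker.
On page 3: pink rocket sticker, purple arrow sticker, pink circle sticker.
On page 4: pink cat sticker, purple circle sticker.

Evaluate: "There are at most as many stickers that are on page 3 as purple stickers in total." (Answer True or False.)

True

There are 3 stickers on page 3.
There are 5 purple stickers.
The claim requires 3 ≤ 5, which holds.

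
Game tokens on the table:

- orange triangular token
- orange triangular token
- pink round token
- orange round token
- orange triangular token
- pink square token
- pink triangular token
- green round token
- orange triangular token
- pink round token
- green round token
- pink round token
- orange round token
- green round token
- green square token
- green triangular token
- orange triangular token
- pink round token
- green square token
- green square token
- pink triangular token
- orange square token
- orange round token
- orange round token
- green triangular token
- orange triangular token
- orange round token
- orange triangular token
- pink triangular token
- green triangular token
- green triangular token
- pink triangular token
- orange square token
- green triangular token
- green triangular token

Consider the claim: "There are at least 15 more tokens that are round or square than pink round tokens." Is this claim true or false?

tokens that are round or square: 18.
pink round tokens: 4.
The claim requires 18 − 4 = 14 ≥ 15, which does not hold.

False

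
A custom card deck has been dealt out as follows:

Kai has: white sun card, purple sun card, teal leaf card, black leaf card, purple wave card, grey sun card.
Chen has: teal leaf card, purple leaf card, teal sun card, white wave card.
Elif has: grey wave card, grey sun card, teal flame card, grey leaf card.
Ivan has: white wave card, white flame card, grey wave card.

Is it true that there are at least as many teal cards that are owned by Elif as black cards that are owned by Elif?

teal cards owned by Elif: 1.
black cards owned by Elif: 0.
The claim requires 1 ≥ 0, which holds.

True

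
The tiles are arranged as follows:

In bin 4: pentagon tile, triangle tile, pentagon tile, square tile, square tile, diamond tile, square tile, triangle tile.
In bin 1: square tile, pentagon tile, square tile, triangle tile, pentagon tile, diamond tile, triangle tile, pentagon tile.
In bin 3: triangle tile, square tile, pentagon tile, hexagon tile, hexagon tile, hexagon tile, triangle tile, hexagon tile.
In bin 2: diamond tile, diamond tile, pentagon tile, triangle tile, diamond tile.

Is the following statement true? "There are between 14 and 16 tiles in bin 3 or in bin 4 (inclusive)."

True

There are 16 tiles in bin 3 or in bin 4.
The claim requires 14 ≤ 16 ≤ 16, which holds.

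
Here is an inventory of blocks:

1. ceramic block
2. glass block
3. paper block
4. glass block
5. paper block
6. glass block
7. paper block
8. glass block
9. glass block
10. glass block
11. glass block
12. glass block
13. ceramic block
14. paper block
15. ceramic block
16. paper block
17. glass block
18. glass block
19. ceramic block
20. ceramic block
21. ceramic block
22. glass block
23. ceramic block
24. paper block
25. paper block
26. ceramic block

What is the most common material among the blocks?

glass

Counts by material: glass 11, ceramic 8, paper 7.
The maximum is 11, held uniquely by glass.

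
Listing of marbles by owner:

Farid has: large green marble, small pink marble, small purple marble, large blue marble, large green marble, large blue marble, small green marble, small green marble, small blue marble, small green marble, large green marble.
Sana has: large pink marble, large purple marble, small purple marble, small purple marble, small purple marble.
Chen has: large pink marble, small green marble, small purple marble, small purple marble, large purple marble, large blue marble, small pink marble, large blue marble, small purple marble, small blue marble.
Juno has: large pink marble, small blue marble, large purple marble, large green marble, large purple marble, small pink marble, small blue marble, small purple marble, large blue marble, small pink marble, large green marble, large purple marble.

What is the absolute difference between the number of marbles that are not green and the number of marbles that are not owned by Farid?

2

marbles that are not green: 29. marbles that are not owned by Farid: 27.
|29 − 27| = 29 − 27 = 2.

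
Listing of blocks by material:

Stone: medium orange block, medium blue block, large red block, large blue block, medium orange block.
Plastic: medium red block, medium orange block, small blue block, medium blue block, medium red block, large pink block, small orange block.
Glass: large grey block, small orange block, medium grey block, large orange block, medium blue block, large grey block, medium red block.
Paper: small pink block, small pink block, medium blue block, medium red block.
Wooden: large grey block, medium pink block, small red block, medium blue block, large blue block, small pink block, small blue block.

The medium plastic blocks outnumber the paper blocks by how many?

medium plastic blocks: 4.
paper blocks: 4.
4 − 4 = 0.

0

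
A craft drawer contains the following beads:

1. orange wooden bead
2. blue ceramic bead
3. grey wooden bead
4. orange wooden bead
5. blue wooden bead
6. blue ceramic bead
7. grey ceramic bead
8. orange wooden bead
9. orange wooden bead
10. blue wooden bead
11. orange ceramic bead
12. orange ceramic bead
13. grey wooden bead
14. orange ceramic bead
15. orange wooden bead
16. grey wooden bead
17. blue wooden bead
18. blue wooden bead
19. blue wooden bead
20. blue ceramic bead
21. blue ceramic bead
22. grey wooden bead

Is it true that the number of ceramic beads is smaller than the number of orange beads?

False

ceramic beads: 8.
orange beads: 8.
The claim requires 8 < 8, which does not hold.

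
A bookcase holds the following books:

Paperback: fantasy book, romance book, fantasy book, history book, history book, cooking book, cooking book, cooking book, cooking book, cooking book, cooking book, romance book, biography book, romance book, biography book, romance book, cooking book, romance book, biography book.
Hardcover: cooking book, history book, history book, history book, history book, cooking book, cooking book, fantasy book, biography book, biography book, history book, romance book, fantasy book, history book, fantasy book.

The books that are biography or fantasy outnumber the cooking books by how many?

books that are biography or fantasy: 10.
cooking books: 10.
10 − 10 = 0.

0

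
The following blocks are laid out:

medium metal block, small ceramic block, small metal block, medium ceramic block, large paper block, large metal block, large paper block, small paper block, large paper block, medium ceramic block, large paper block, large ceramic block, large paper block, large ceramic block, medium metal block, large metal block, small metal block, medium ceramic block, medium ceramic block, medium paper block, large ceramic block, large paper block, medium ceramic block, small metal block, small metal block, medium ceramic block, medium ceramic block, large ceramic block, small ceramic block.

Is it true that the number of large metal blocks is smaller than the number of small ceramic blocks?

large metal blocks: 2.
small ceramic blocks: 2.
The claim requires 2 < 2, which does not hold.

False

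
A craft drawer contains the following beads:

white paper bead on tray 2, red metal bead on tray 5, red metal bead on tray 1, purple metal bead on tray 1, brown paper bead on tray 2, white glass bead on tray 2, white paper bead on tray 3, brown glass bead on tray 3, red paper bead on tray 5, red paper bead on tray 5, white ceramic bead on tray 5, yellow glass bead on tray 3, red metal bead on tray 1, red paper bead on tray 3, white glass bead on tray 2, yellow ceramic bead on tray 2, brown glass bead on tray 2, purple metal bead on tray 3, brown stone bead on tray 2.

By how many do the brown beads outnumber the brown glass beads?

2

brown beads: 4.
brown glass beads: 2.
4 − 2 = 2.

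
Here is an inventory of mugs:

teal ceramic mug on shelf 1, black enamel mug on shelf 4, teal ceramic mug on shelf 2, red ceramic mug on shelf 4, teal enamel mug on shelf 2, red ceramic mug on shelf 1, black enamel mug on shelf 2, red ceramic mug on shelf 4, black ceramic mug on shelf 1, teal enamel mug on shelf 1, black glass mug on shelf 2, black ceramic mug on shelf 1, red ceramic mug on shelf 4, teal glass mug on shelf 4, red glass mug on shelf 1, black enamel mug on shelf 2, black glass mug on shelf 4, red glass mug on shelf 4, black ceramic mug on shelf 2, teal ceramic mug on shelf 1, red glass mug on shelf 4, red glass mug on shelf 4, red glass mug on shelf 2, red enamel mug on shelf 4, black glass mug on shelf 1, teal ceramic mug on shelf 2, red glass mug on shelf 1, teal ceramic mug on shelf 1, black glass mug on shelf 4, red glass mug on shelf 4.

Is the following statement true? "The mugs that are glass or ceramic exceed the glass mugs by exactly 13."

|mugs that are glass or ceramic| = 24.
|glass mugs| = 12.
The claim requires 24 − 12 (= 12) to equal 13, which does not hold.

False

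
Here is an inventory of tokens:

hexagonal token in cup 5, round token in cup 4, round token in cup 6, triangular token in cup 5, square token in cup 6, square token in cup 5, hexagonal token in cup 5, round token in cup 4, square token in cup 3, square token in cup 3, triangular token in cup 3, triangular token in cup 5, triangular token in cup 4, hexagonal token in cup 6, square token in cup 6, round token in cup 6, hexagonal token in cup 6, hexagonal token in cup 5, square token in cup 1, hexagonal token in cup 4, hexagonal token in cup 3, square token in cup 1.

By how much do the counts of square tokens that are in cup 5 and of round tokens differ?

square tokens in cup 5: 1. round tokens: 4.
|1 − 4| = 4 − 1 = 3.

3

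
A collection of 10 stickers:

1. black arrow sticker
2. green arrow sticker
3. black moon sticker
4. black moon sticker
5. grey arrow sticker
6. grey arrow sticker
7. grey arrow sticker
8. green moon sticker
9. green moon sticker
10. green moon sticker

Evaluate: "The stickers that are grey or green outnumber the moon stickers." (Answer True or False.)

stickers that are grey or green: 7.
moon stickers: 5.
The claim requires 7 > 5, which holds.

True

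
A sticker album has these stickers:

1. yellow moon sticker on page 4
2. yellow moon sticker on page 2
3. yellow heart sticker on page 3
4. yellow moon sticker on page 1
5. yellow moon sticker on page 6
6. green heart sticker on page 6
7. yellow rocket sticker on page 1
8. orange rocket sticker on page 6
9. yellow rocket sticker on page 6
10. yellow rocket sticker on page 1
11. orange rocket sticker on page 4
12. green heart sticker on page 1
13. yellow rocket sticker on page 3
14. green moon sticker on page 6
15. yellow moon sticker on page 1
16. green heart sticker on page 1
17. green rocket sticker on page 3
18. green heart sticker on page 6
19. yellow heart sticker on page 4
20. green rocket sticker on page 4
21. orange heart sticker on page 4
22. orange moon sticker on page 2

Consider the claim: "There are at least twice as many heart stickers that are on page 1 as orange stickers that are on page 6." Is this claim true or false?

There are 2 heart stickers on page 1.
There is 1 orange sticker on page 6.
The claim requires 2 ≥ 2 × 1 = 2, which holds.

True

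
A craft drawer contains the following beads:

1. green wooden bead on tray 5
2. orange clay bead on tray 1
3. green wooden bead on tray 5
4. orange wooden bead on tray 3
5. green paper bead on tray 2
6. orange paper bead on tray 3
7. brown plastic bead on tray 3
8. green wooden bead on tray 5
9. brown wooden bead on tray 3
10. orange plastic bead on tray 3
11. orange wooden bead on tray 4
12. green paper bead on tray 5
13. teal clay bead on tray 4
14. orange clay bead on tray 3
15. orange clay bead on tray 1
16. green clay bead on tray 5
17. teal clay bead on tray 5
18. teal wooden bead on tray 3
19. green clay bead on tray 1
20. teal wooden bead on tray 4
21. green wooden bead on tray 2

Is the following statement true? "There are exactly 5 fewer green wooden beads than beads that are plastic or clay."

True

|green wooden beads| = 4.
|beads that are plastic or clay| = 9.
The claim requires 9 − 4 (= 5) to equal 5, which holds.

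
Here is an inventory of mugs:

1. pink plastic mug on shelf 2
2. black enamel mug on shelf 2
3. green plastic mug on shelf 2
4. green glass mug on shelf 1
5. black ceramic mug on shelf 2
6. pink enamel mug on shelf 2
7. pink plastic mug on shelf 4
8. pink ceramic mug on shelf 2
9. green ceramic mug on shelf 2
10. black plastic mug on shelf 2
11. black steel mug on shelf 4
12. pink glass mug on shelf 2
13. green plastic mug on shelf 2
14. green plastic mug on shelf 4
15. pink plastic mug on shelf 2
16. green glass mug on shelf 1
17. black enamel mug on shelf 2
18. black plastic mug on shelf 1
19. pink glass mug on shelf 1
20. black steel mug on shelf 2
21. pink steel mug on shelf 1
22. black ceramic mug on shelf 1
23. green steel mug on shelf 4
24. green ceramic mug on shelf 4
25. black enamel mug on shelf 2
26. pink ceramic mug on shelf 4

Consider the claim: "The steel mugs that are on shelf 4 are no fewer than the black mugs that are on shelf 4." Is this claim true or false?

True

steel mugs on shelf 4: 2.
black mugs on shelf 4: 1.
The claim requires 2 ≥ 1, which holds.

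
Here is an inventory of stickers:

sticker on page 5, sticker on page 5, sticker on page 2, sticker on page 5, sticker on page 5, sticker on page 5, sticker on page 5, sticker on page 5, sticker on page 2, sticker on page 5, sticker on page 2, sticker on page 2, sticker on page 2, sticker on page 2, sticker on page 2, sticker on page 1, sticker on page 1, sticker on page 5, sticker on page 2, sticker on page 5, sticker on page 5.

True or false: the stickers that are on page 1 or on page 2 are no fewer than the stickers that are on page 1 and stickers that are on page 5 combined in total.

There are 10 stickers on page 1 or on page 2.
stickers on page 1: 2; stickers on page 5: 11; combined: 2 + 11 = 13.
The claim requires 10 ≥ 13, which does not hold.

False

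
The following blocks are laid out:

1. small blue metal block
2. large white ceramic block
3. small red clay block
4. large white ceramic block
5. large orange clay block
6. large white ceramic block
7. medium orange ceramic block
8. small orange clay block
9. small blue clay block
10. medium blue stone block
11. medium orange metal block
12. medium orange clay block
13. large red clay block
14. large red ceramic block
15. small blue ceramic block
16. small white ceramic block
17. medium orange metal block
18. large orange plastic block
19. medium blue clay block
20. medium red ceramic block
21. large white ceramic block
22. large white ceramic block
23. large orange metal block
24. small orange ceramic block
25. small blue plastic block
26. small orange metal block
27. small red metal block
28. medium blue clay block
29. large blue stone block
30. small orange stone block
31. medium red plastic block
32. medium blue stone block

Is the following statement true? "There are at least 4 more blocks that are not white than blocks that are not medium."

blocks that are not white: 26.
blocks that are not medium: 22.
The claim requires 26 − 22 = 4 ≥ 4, which holds.

True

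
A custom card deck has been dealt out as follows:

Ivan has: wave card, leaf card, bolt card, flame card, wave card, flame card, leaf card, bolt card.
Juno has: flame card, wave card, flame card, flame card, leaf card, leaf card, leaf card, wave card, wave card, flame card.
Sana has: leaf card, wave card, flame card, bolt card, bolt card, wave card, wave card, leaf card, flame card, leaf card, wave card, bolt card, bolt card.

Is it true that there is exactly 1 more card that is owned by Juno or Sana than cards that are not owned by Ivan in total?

|cards owned by Juno or Sana| = 23.
|cards that are not owned by Ivan| = 23.
The claim requires 23 − 23 (= 0) to equal 1, which does not hold.

False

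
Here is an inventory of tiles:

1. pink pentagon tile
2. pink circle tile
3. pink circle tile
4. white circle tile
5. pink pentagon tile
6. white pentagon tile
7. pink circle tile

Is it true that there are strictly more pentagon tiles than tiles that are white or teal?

|pentagon tiles| = 3.
|tiles that are white or teal| = 2.
The claim requires 3 > 2, which holds.

True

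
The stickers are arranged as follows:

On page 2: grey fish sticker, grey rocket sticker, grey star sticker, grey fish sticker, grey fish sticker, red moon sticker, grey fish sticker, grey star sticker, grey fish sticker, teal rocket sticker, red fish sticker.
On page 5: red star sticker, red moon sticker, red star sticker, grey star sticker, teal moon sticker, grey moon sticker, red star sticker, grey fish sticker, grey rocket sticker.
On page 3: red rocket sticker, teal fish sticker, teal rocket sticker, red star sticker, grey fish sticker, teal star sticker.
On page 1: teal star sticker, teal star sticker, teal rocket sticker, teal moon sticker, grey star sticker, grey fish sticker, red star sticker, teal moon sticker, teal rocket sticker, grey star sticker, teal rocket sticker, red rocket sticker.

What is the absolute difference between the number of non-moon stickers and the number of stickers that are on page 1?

20

non-moon stickers: 32. stickers on page 1: 12.
|32 − 12| = 32 − 12 = 20.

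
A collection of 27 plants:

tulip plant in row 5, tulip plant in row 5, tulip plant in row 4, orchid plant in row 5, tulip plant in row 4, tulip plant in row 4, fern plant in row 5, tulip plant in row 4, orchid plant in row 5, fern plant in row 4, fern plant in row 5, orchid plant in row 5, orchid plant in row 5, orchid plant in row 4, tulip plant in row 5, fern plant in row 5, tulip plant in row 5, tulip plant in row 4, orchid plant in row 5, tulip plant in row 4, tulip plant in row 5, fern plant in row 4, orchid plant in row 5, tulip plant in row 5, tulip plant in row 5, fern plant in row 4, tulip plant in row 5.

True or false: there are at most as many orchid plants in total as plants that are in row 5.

|orchid plants| = 7.
|plants in row 5| = 17.
The claim requires 7 ≤ 17, which holds.

True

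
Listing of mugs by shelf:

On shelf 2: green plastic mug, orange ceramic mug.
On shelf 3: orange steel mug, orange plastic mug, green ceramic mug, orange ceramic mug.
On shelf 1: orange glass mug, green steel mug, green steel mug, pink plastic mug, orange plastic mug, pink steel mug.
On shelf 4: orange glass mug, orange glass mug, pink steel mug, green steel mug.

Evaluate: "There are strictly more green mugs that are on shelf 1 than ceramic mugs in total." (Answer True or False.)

green mugs on shelf 1: 2.
ceramic mugs: 3.
The claim requires 2 > 3, which does not hold.

False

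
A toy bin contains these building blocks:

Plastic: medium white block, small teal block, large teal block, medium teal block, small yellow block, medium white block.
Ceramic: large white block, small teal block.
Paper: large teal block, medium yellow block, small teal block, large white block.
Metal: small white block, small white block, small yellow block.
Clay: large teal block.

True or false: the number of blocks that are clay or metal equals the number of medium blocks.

True

blocks that are clay or metal: 4.
medium blocks: 4.
The claim requires 4 = 4, which holds.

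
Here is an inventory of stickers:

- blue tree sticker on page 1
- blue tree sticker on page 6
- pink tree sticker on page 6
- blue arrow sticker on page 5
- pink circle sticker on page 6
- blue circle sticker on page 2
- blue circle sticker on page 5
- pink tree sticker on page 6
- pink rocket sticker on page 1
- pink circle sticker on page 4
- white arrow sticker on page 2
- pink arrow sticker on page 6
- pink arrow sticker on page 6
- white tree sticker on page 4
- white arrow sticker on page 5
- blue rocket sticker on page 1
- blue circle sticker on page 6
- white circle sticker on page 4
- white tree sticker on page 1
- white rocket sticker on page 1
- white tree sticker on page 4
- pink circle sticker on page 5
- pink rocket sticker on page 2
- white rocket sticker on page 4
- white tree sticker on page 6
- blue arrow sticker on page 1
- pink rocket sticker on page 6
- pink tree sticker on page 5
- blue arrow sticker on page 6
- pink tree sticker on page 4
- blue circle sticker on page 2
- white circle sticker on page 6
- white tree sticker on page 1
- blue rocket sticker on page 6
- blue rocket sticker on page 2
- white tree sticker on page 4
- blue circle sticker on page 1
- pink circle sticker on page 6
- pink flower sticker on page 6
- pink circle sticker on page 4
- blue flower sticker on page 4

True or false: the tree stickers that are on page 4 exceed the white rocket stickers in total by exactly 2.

True

|tree stickers on page 4| = 4.
|white rocket stickers| = 2.
The claim requires 4 − 2 (= 2) to equal 2, which holds.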